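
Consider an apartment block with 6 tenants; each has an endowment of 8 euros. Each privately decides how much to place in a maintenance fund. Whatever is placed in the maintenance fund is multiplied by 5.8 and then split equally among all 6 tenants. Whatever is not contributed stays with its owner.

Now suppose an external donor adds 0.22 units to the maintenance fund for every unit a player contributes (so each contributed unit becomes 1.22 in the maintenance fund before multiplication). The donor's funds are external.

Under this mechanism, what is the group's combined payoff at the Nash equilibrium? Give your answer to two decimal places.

339.65 euros

With the mechanism, a contributed unit returns 5.8 × 1.22 / 6 = 1.1793 per unit of net cost to the contributor — now above 1 — so contributing fully is weakly dominant for every player.
At the Nash equilibrium everyone contributes 8. Group total payoff = 5.8 × 1.22 × 48 = 339.65.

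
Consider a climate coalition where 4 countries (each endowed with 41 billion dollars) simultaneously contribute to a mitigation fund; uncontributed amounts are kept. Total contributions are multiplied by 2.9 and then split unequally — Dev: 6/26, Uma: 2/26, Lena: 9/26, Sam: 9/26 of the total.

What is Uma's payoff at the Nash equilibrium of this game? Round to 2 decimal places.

59.29 billion dollars

A player with share s gets back 2.9·s per unit contributed, so full contribution is dominant for anyone with s > 1/2.9 = 0.3448 and zero contribution is dominant for anyone below.
Lena and Sam clear that bar, contributing 41 each; the remaining 2 contribute 0. Total contributed: 82.
Uma keeps 41 and receives 2.9 × 82 × 2/26 = 18.29 from the mitigation fund, for a payoff of 59.29.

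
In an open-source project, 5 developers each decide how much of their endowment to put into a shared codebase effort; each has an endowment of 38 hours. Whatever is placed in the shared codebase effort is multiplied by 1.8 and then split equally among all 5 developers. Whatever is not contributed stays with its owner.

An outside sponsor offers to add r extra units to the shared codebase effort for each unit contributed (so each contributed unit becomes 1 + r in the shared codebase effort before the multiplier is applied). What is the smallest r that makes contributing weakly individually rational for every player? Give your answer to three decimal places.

With matching at rate r, one contributed unit becomes (1 + r) in the shared codebase effort and returns 1.8 × (1 + r) / 5 to the contributor.
Setting this equal to 1: 1 + r = 5/1.8 = 2.7778.
So the minimum matching rate is r = 2.7778 − 1 = 1.778.

1.778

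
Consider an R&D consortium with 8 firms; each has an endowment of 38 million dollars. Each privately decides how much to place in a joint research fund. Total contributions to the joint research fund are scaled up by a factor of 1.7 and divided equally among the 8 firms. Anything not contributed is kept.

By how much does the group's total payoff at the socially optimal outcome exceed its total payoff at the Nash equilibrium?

Each contributed unit returns 1.7/8 = 0.2125 to its contributor — below 1 — so contributing 0 is dominant for every player. At the Nash equilibrium everyone keeps their 38, and the group total is 8 × 38 = 304.
Each contributed unit returns 1.700 to the group as a whole (0.2125 to each of 8 players), which exceeds 1, so the social optimum is full contribution: group total = 1.700 × 304 = 516.80.
Efficiency loss = 516.80 − 304 = 212.80.

212.80 million dollars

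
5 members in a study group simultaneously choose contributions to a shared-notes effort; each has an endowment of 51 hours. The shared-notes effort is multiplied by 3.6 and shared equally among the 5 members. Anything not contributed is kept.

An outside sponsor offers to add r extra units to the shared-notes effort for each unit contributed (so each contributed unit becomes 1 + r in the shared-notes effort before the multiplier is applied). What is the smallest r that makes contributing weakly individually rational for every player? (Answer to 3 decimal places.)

With matching at rate r, one contributed unit becomes (1 + r) in the shared-notes effort and returns 3.6 × (1 + r) / 5 to the contributor.
Setting this equal to 1: 1 + r = 5/3.6 = 1.3889.
So the minimum matching rate is r = 1.3889 − 1 = 0.389.

0.389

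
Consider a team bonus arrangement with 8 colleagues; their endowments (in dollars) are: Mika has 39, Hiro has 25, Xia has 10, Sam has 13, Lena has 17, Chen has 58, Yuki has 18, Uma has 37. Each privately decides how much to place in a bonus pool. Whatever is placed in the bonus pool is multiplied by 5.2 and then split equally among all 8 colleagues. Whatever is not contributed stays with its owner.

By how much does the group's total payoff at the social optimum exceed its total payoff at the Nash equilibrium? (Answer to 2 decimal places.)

The private return per contributed unit is 5.2/8 = 0.6500 < 1 for every player regardless of endowment, so the Nash equilibrium is zero contribution and the group total is Σ E_j = 39 + 25 + 10 + 13 + 17 + 58 + 18 + 37 = 217.
Each contributed unit returns 5.200 to the group, so the social optimum is full contribution by everyone: group total = 5.200 × 217 = 1128.40.
Efficiency loss = (5.200 − 1) × 217 = 911.40.

911.40 dollars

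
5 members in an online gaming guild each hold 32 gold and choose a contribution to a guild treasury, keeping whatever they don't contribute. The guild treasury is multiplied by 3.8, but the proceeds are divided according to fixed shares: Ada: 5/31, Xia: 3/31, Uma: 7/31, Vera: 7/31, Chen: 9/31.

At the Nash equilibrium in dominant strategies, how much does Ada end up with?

Player j's private return per contributed unit is 3.8 × (j's share). Contributing is weakly dominant for j when that share is at least 1/3.8 = 0.2632, and contributing 0 is dominant otherwise.
Only Chen (9/31) clears that bar, contributing 32; the remaining 4 contribute 0. Total contributed: 32.
Ada keeps 32 and receives 3.8 × 32 × 5/31 = 19.61 from the guild treasury, for a payoff of 51.61.

51.61 gold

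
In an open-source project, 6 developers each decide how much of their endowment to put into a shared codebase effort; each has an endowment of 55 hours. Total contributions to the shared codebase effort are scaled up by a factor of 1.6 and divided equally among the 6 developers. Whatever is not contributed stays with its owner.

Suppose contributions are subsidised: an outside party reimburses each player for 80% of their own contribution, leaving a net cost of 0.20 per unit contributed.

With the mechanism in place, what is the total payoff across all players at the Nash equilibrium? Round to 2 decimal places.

Under the mechanism each unit contributed yields (1.6/6) / 0.20 = 1.3333 back to its contributor per unit of net cost, which exceeds 1, making full contribution the dominant choice for everyone.
So the Nash equilibrium is full contribution by all 6; the group earns 6 × (55 × 0.80 + 1.6 × 55) = 792.00.

792.00 hours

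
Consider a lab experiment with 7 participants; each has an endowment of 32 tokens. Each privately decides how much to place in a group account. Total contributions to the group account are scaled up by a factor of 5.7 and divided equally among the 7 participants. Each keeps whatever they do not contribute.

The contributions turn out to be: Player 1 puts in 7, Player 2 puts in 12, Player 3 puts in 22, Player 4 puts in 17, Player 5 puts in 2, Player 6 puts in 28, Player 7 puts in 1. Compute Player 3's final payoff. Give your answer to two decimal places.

82.47 tokens

Total contributed: 7 + 12 + 22 + 17 + 2 + 28 + 1 = 89.
Each receives 5.7 × 89 / 7 = 72.47 from the group account.
Player 3 keeps 32 − 22 = 10, so Player 3's payoff is 10 + 72.47 = 82.47.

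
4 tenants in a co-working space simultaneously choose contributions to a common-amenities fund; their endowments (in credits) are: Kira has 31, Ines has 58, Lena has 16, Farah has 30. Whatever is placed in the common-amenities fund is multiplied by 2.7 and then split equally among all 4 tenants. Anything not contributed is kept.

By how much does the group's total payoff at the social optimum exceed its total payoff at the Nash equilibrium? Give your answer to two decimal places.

The private return per contributed unit is 2.7/4 = 0.6750 < 1 for every player regardless of endowment, so the Nash equilibrium is zero contribution and the group total is Σ E_j = 31 + 58 + 16 + 30 = 135.
Each contributed unit returns 2.700 to the group, so the social optimum is full contribution by everyone: group total = 2.700 × 135 = 364.50.
Efficiency loss = (2.700 − 1) × 135 = 229.50.

229.50 credits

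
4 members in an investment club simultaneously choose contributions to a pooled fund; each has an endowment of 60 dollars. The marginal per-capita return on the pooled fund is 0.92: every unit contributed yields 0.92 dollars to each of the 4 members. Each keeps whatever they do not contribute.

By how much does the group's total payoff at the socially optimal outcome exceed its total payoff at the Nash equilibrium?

The private return per contributed unit is 0.92 < 1, so contributing 0 is dominant for every player. At the Nash equilibrium everyone keeps their 60, and the group total is 4 × 60 = 240.
Each contributed unit returns 3.680 to the group as a whole (0.92 to each of 4 players), which exceeds 1, so the social optimum is full contribution: group total = 3.680 × 240 = 883.20.
Efficiency loss = 883.20 − 240 = 643.20.

643.20 dollars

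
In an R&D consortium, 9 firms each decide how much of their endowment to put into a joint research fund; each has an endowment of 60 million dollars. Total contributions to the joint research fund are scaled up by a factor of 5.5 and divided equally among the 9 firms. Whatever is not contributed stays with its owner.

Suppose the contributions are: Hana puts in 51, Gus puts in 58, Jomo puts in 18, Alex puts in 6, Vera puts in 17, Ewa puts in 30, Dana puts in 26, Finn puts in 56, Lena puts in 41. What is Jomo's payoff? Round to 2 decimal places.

Total contributed: 51 + 58 + 18 + 6 + 17 + 30 + 26 + 56 + 41 = 303.
Each receives 5.5 × 303 / 9 = 185.17 from the joint research fund.
Jomo keeps 60 − 18 = 42, so Jomo's payoff is 42 + 185.17 = 227.17.

227.17 million dollars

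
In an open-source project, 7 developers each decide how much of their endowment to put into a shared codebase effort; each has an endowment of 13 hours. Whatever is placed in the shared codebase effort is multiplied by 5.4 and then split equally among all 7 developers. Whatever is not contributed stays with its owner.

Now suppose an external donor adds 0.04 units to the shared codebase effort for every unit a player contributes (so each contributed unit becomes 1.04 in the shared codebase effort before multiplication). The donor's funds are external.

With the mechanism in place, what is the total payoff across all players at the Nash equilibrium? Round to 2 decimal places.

Even with the mechanism, each unit contributed returns only 5.4 × 1.04 / 7 = 0.8023 per unit of net cost, so contributing nothing is still dominant.
Everyone keeps their endowment and the group total is 7 × 13 = 91.

91.00 hours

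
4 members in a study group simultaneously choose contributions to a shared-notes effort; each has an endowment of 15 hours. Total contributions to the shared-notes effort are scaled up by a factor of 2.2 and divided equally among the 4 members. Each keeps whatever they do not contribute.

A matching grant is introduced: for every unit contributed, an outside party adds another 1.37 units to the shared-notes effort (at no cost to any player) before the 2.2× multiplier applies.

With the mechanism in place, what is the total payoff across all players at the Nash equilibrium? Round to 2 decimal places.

312.84 hours

Under the mechanism each unit contributed yields 2.2 × 2.37 / 4 = 1.3035 back to its contributor per unit of net cost, which exceeds 1, making full contribution the dominant choice for everyone.
So the Nash equilibrium is full contribution by all 4; the group earns 2.2 × 2.37 × 60 = 312.84.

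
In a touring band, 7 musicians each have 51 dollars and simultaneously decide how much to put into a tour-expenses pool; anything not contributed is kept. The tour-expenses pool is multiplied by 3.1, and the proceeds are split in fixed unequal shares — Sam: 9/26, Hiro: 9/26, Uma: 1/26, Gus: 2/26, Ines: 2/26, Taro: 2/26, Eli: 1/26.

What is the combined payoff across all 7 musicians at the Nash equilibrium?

Each unit j contributes comes back to j as 3.1 × (j's share), so j prefers to contribute only if that share exceeds 1/3.1 = 0.3226; otherwise keeping the unit dominates.
The shares above 0.3226 belong to Sam and Hiro, contributing 51 each; the remaining 5 contribute 0. Total contributed: 102.
The tour-expenses pool pays out 3.1 × 102 = 316.20 in total (split across the unequal shares, but the aggregate is all that matters for the group sum).
The 5 free-riders keep 51 each, adding 255. Group total = 255 + 316.20 = 571.20.

571.20 dollars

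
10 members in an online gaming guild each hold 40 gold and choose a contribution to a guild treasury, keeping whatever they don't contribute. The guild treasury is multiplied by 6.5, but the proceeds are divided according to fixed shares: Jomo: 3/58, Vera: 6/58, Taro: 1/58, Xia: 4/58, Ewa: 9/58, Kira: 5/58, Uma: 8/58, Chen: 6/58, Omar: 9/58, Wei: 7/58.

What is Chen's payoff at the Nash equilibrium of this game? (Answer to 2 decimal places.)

93.79 gold

Each unit j contributes comes back to j as 6.5 × (j's share), so j prefers to contribute only if that share exceeds 1/6.5 = 0.1538; otherwise keeping the unit dominates.
Ewa and Omar are above the threshold, contributing 40 each; the remaining 8 contribute 0. Total contributed: 80.
Chen keeps 40 and receives 6.5 × 80 × 6/58 = 53.79 from the guild treasury, for a payoff of 93.79.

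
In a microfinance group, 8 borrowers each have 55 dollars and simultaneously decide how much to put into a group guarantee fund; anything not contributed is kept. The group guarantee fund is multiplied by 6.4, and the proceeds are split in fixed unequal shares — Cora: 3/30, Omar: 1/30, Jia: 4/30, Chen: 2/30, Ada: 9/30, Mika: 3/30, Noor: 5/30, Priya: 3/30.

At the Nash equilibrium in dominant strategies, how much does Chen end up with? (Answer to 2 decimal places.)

101.93 dollars

Each unit j contributes comes back to j as 6.4 × (j's share), so j prefers to contribute only if that share exceeds 1/6.4 = 0.1563; otherwise keeping the unit dominates.
The shares above 0.1563 belong to Ada and Noor, contributing 55 each; the remaining 6 contribute 0. Total contributed: 110.
Chen keeps 55 and receives 6.4 × 110 × 2/30 = 46.93 from the group guarantee fund, for a payoff of 101.93.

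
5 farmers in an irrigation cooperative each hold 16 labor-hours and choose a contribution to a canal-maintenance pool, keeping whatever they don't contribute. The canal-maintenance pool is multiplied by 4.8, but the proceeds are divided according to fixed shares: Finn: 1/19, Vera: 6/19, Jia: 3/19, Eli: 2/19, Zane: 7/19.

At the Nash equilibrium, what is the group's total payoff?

For player j, contributing a unit is worthwhile iff 4.8 × (j's share) ≥ 1, i.e. iff j's share is at least 0.2083.
The shares above 0.2083 belong to Vera and Zane, contributing 16 each; the remaining 3 contribute 0. Total contributed: 32.
The canal-maintenance pool pays out 4.8 × 32 = 153.60 in total (split across the unequal shares, but the aggregate is all that matters for the group sum).
The 3 free-riders keep 16 each, adding 48. Group total = 48 + 153.60 = 201.60.

201.60 labor-hours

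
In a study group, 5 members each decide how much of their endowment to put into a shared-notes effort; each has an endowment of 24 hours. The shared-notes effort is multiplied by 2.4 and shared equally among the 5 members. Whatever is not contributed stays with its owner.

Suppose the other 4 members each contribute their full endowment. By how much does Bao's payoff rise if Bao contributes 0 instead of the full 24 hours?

12.48 hours

Switching from a contribution of 24 to 0 lets Bao keep an extra 24 hours, but lowers the shared-notes effort by 24, which costs Bao their own share of that drop: 2.4/5 × 24 = 11.52.
Net gain = 24 − 11.52 = 12.48. The private return per contributed unit (0.4800) is below 1, so free-riding is indeed the best response regardless of what the others do.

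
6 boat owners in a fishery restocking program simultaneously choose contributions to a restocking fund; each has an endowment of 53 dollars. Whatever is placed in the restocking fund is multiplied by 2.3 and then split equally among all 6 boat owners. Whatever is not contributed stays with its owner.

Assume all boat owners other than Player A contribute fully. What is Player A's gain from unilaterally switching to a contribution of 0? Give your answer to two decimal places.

32.68 dollars

Switching from a contribution of 53 to 0 lets Player A keep an extra 53 dollars, but lowers the restocking fund by 53, which costs Player A their own share of that drop: 2.3/6 × 53 = 20.32.
Net gain = 53 − 20.32 = 32.68. The private return per contributed unit (0.3833) is below 1, so free-riding is indeed the best response regardless of what the others do.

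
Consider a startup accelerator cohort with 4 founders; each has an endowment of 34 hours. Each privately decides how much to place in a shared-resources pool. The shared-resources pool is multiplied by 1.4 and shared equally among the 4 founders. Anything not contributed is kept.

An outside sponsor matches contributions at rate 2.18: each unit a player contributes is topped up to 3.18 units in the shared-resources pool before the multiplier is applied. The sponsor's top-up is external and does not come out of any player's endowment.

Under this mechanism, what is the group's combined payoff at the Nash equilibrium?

605.47 hours

With the mechanism, a contributed unit returns 1.4 × 3.18 / 4 = 1.1130 per unit of net cost to the contributor — now above 1 — so contributing fully is weakly dominant for every player.
At the Nash equilibrium everyone contributes 34. Group total payoff = 1.4 × 3.18 × 136 = 605.47.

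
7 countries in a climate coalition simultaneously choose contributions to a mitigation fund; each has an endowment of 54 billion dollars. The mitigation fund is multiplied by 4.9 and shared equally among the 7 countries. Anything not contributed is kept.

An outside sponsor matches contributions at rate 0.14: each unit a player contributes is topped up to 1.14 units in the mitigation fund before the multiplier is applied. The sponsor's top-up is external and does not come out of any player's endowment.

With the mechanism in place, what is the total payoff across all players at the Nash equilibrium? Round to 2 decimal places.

Even with the mechanism, each unit contributed returns only 4.9 × 1.14 / 7 = 0.7980 per unit of net cost, so contributing nothing is still dominant.
At the Nash equilibrium no one contributes; group total payoff = 7 × 54 = 378.

378.00 billion dollars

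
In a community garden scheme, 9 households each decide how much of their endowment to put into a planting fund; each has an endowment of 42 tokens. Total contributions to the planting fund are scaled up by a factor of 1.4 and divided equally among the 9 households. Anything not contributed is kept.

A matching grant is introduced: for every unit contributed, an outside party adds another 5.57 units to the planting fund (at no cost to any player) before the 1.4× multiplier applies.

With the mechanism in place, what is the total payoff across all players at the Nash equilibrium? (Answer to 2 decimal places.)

The effective private return per unit is now 1.4 × 6.57 / 9 = 1.0220 > 1, so every player's dominant strategy flips to full contribution.
At the Nash equilibrium everyone contributes 42. Group total payoff = 1.4 × 6.57 × 378 = 3476.84.

3476.84 tokens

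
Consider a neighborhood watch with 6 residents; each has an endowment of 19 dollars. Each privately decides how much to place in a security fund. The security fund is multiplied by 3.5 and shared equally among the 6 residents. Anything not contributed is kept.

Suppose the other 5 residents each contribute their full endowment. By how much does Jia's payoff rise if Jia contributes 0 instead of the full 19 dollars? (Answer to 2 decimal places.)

Switching from a contribution of 19 to 0 lets Jia keep an extra 19 dollars, but lowers the security fund by 19, which costs Jia their own share of that drop: 3.5/6 × 19 = 11.08.
Net gain = 19 − 11.08 = 7.92. The private return per contributed unit (0.5833) is below 1, so free-riding is indeed the best response regardless of what the others do.

7.92 dollars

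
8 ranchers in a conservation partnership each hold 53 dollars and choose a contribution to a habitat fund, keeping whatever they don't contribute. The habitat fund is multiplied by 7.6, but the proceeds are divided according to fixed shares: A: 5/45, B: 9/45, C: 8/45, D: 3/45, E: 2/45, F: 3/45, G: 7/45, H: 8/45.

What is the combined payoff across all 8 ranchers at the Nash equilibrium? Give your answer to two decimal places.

1823.20 dollars

Each unit j contributes comes back to j as 7.6 × (j's share), so j prefers to contribute only if that share exceeds 1/7.6 = 0.1316; otherwise keeping the unit dominates.
The shares above 0.1316 belong to B, C, G and H, contributing 53 each; the remaining 4 contribute 0. Total contributed: 212.
The habitat fund pays out 7.6 × 212 = 1611.20 in total (split across the unequal shares, but the aggregate is all that matters for the group sum).
The 4 free-riders keep 53 each, adding 212. Group total = 212 + 1611.20 = 1823.20.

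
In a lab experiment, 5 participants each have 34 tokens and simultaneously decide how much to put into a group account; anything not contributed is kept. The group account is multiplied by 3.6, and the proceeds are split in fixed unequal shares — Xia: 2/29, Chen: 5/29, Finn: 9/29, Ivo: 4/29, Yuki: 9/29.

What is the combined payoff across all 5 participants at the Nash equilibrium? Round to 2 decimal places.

For player j, contributing a unit is worthwhile iff 3.6 × (j's share) ≥ 1, i.e. iff j's share is at least 0.2778.
The shares above 0.2778 belong to Finn and Yuki, contributing 34 each; the remaining 3 contribute 0. Total contributed: 68.
The group account pays out 3.6 × 68 = 244.80 in total (split across the unequal shares, but the aggregate is all that matters for the group sum).
The 3 free-riders keep 34 each, adding 102. Group total = 102 + 244.80 = 346.80.

346.80 tokens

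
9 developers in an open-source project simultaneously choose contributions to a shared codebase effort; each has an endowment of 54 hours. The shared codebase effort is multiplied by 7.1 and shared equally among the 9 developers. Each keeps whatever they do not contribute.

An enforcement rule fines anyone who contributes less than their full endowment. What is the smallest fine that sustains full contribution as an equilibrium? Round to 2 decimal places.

Given the others contribute fully, the best deviation is to contribute 0 (any partial contribution still incurs the fine and gives up units whose private return 0.7889 is below 1).
Deviating from 54 to 0 saves 54 hours but forfeits the deviator's share of the drop in the shared codebase effort: 7.1/9 × 54 = 42.60.
So the deviation gain is 54 − 42.60 = 11.40, and the fine must be at least 11.40 hours to wipe it out.

11.40 hours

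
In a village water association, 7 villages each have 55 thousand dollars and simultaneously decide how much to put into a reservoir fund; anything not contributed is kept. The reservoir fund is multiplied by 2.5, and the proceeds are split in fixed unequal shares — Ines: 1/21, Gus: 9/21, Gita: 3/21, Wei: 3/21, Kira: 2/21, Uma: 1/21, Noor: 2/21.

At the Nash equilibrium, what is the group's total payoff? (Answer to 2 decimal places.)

467.50 thousand dollars

Player j's private return per contributed unit is 2.5 × (j's share). Contributing is weakly dominant for j when that share is at least 1/2.5 = 0.4000, and contributing 0 is dominant otherwise.
Only Gus (9/21) clears that bar, contributing 55; the remaining 6 contribute 0. Total contributed: 55.
The reservoir fund pays out 2.5 × 55 = 137.50 in total (split across the unequal shares, but the aggregate is all that matters for the group sum).
The 6 free-riders keep 55 each, adding 330. Group total = 330 + 137.50 = 467.50.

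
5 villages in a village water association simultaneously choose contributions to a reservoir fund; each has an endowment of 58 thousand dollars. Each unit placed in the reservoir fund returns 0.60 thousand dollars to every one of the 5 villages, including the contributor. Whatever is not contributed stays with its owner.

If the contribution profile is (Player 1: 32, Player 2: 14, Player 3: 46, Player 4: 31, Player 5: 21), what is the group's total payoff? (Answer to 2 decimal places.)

578.00 thousand dollars

Total contributed: 32 + 14 + 46 + 31 + 21 = 144; total kept: 5 × 58 − 144 = 146.
The reservoir fund pays out 0.60 × 5 × 144 = 432.00 in aggregate.
Group total = 146 + 432.00 = 578.00.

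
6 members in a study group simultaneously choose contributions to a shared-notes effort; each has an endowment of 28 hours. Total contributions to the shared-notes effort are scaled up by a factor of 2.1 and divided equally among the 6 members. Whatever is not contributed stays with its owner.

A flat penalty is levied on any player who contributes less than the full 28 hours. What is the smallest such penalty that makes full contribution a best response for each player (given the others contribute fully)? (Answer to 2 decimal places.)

18.20 hours

Given the others contribute fully, the best deviation is to contribute 0 (any partial contribution still incurs the fine and gives up units whose private return 0.3500 is below 1).
Deviating from 28 to 0 saves 28 hours but forfeits the deviator's share of the drop in the shared-notes effort: 2.1/6 × 28 = 9.80.
So the deviation gain is 28 − 9.80 = 18.20, and the fine must be at least 18.20 hours to wipe it out.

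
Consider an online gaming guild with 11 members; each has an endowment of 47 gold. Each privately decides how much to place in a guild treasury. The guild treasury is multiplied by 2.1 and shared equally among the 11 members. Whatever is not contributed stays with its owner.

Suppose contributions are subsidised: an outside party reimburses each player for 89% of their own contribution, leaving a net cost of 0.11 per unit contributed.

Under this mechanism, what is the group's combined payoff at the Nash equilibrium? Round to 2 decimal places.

The effective private return per unit is now (2.1/11) / 0.11 = 1.7355 > 1, so every player's dominant strategy flips to full contribution.
At the Nash equilibrium everyone contributes 47. Group total payoff = 11 × (47 × 0.89 + 2.1 × 47) = 1545.83.

1545.83 gold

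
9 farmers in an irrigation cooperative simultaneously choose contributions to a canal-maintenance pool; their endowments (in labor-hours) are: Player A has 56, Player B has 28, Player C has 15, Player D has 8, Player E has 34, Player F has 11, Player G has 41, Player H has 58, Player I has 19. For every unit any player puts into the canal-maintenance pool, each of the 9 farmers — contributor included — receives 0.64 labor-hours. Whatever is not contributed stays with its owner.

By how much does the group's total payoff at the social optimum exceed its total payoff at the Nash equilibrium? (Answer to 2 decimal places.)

The private return per contributed unit is 0.64 < 1 for everyone, so the Nash equilibrium is zero contribution and the group total is Σ E_j = 56 + 28 + 15 + 8 + 34 + 11 + 41 + 58 + 19 = 270.
Each contributed unit returns 5.760 to the group, so the social optimum is full contribution by everyone: group total = 5.760 × 270 = 1555.20.
Efficiency loss = (5.760 − 1) × 270 = 1285.20.

1285.20 labor-hours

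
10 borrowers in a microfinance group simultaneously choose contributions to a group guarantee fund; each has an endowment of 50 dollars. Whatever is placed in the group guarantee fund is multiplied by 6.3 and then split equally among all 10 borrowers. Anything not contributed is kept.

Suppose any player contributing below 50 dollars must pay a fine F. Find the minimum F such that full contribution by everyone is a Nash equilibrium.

18.50 dollars

Given the others contribute fully, the best deviation is to contribute 0 (any partial contribution still incurs the fine and gives up units whose private return 0.6300 is below 1).
Deviating from 50 to 0 saves 50 dollars but forfeits the deviator's share of the drop in the group guarantee fund: 6.3/10 × 50 = 31.50.
So the deviation gain is 50 − 31.50 = 18.50, and the fine must be at least 18.50 dollars to wipe it out.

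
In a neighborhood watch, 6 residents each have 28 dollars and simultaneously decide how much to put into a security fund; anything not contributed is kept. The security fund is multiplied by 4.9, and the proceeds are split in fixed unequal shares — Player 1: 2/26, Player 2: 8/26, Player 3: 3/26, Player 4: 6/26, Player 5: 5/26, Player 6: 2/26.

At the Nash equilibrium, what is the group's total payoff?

386.40 dollars

A player with share s gets back 4.9·s per unit contributed, so full contribution is dominant for anyone with s > 1/4.9 = 0.2041 and zero contribution is dominant for anyone below.
The shares above 0.2041 belong to Player 2 and Player 4, contributing 28 each; the remaining 4 contribute 0. Total contributed: 56.
The security fund pays out 4.9 × 56 = 274.40 in total (split across the unequal shares, but the aggregate is all that matters for the group sum).
The 4 free-riders keep 28 each, adding 112. Group total = 112 + 274.40 = 386.40.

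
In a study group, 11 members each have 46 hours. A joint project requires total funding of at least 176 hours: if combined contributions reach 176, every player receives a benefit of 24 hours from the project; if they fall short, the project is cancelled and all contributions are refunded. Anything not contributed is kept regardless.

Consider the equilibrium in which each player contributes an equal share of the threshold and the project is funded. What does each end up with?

54 hours

Equal share of the threshold: 176/11 = 16.
At this profile no one gains by cutting their contribution: any cut drops the total below 176, the project is cancelled, contributions are refunded, and the deviator ends with 46, which is less than 46 − 16 + 24 = 54. Contributing more than 16 just wastes the excess. So contributing exactly 16 is a best response.
Each player's payoff: 46 − 16 + 24 = 54.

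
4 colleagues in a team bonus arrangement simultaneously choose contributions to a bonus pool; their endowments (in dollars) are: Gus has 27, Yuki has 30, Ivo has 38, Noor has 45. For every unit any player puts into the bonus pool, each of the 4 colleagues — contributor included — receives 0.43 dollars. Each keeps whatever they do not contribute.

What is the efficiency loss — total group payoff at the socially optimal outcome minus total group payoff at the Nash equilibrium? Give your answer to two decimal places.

The private return per contributed unit is 0.43 < 1 for everyone, so the Nash equilibrium is zero contribution and the group total is Σ E_j = 27 + 30 + 38 + 45 = 140.
Each contributed unit returns 1.720 to the group, so the social optimum is full contribution by everyone: group total = 1.720 × 140 = 240.80.
Efficiency loss = (1.720 − 1) × 140 = 100.80.

100.80 dollars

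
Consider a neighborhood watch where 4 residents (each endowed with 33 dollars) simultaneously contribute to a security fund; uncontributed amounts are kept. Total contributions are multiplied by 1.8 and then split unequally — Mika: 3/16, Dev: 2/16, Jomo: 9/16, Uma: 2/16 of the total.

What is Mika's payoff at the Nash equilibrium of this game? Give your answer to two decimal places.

Player j's private return per contributed unit is 1.8 × (j's share). Contributing is weakly dominant for j when that share is at least 1/1.8 = 0.5556, and contributing 0 is dominant otherwise.
Only Jomo (9/16) clears that bar, contributing 33; the remaining 3 contribute 0. Total contributed: 33.
Mika keeps 33 and receives 1.8 × 33 × 3/16 = 11.14 from the security fund, for a payoff of 44.14.

44.14 dollars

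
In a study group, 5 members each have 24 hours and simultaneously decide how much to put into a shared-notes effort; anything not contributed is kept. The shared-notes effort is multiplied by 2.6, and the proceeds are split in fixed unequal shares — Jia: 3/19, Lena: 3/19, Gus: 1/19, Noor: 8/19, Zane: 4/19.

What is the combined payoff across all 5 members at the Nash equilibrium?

158.40 hours

Player j's private return per contributed unit is 2.6 × (j's share). Contributing is weakly dominant for j when that share is at least 1/2.6 = 0.3846, and contributing 0 is dominant otherwise.
Only Noor (8/19) clears that bar, contributing 24; the remaining 4 contribute 0. Total contributed: 24.
The shared-notes effort pays out 2.6 × 24 = 62.40 in total (split across the unequal shares, but the aggregate is all that matters for the group sum).
The 4 free-riders keep 24 each, adding 96. Group total = 96 + 62.40 = 158.40.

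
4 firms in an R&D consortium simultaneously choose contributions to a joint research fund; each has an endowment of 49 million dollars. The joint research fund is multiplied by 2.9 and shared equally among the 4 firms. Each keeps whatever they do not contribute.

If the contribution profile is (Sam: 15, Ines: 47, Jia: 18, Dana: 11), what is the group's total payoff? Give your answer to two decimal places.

368.90 million dollars

Total contributed: 15 + 47 + 18 + 11 = 91; total kept: 4 × 49 − 91 = 105.
The joint research fund pays out 2.9 × 91 = 263.90 in aggregate.
Group total = 105 + 263.90 = 368.90.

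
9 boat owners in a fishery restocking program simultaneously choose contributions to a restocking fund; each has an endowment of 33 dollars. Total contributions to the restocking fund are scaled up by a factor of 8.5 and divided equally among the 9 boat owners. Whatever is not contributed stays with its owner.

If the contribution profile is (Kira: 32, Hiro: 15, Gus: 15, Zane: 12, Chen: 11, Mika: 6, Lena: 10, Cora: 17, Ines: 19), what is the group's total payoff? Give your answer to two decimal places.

1324.50 dollars

Total contributed: 32 + 15 + 15 + 12 + 11 + 6 + 10 + 17 + 19 = 137; total kept: 9 × 33 − 137 = 160.
The restocking fund pays out 8.5 × 137 = 1164.50 in aggregate.
Group total = 160 + 1164.50 = 1324.50.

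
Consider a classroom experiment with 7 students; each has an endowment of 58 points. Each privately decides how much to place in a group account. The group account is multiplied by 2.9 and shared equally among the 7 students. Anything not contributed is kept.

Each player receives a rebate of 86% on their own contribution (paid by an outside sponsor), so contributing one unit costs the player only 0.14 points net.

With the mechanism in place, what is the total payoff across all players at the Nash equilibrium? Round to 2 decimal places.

1526.56 points

The effective private return per unit is now (2.9/7) / 0.14 = 2.9592 > 1, so every player's dominant strategy flips to full contribution.
At the Nash equilibrium everyone contributes 58. Group total payoff = 7 × (58 × 0.86 + 2.9 × 58) = 1526.56.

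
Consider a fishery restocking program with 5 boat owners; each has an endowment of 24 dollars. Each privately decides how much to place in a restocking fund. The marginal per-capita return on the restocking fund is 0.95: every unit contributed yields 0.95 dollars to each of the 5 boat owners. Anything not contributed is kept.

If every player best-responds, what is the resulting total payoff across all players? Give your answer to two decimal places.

120.00 dollars

The private return per contributed unit is 0.95 < 1, so contributing 0 is dominant for every player. At the Nash equilibrium everyone keeps their 24, and the group total is 5 × 24 = 120.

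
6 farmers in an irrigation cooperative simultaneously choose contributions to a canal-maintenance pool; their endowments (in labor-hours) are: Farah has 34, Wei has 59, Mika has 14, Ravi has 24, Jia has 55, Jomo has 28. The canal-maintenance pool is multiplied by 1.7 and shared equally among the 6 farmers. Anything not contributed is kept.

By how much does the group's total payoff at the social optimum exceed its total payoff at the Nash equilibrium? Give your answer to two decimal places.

149.80 labor-hours

The private return per contributed unit is 1.7/6 = 0.2833 < 1 for every player regardless of endowment, so the Nash equilibrium is zero contribution and the group total is Σ E_j = 34 + 59 + 14 + 24 + 55 + 28 = 214.
Each contributed unit returns 1.700 to the group, so the social optimum is full contribution by everyone: group total = 1.700 × 214 = 363.80.
Efficiency loss = (1.700 − 1) × 214 = 149.80.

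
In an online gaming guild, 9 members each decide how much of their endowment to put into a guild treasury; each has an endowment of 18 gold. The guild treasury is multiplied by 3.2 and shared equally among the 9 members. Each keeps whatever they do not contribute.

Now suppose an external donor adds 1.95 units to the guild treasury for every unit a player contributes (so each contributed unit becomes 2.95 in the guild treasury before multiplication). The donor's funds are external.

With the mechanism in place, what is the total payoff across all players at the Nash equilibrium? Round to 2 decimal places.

With the mechanism, a contributed unit returns 3.2 × 2.95 / 9 = 1.0489 per unit of net cost to the contributor — now above 1 — so contributing fully is weakly dominant for every player.
So the Nash equilibrium is full contribution by all 9; the group earns 3.2 × 2.95 × 162 = 1529.28.

1529.28 gold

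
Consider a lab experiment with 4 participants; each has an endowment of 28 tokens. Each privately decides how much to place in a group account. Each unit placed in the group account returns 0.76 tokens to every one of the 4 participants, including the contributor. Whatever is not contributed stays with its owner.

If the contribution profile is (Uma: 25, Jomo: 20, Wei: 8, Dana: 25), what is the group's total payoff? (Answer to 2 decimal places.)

271.12 tokens

Total contributed: 25 + 20 + 8 + 25 = 78; total kept: 4 × 28 − 78 = 34.
The group account pays out 0.76 × 4 × 78 = 237.12 in aggregate.
Group total = 34 + 237.12 = 271.12.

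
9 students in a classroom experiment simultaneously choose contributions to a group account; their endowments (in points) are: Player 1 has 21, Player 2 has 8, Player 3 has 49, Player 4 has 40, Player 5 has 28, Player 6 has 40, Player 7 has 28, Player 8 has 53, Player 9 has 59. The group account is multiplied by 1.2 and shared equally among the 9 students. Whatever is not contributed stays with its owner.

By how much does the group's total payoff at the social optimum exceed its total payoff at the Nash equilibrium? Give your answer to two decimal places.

65.20 points

The private return per contributed unit is 1.2/9 = 0.1333 < 1 for every player regardless of endowment, so the Nash equilibrium is zero contribution and the group total is Σ E_j = 21 + 8 + 49 + 40 + 28 + 40 + 28 + 53 + 59 = 326.
Each contributed unit returns 1.200 to the group, so the social optimum is full contribution by everyone: group total = 1.200 × 326 = 391.20.
Efficiency loss = (1.200 − 1) × 326 = 65.20.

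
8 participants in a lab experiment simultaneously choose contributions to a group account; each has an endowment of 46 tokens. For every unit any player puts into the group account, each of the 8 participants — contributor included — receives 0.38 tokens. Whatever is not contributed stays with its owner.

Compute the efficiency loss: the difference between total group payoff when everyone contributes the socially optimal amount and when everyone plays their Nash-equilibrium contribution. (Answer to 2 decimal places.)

750.72 tokens

The private return per contributed unit is 0.38 < 1, so contributing 0 is dominant for every player. At the Nash equilibrium everyone keeps their 46, and the group total is 8 × 46 = 368.
Each contributed unit returns 3.040 to the group as a whole (0.38 to each of 8 players), which exceeds 1, so the social optimum is full contribution: group total = 3.040 × 368 = 1118.72.
Efficiency loss = 1118.72 − 368 = 750.72.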